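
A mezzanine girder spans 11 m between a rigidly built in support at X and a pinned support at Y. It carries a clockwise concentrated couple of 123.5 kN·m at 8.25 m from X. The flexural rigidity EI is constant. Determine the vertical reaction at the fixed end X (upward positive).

Choose R_Y as the redundant. The primary structure is the cantilever fixed at X.
Downward deflection at the released point Y due to the loads:
  clockwise couple 123.5 at a = 8.25: M₀a(2L − a)/(2EI) = 7005/EI
Flexibility coefficient — unit upward force at Y: δ_{YY} = L³/(3EI) = 443.7/EI.
Compatibility at Y: δ_0 − R_Y·δ_{YY} = 0, so R_Y = 7005/443.7 = 15.79 kN.
Vertical equilibrium: R_X = ΣP − R_Y = 0 − 15.79 = -15.79 kN.

R_X = -15.79 kN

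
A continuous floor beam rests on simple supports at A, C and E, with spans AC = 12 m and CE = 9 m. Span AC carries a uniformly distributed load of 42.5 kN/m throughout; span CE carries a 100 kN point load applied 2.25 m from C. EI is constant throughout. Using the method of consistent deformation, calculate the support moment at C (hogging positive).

M_C = 500.4 kN·m

Insert a hinge at C; M_C is the redundant, and each span becomes simply supported.
Rotations at C on the released spans (each span's end-slope, ×1/EI):
  span AC: UDL 42.5: wL³/(24EI) = 3060/EI
  span CE: point load 100 at a = 2.25: Pab(L + b)/(6LEI) = 443/EI
  relative rotation θ_0 = (3060 + 443)/EI = 3503/EI
A unit hogging moment at C produces rotation L₁/(3EI) + L₂/(3EI) = 7/EI.
Slope continuity at C: θ_0 = M_C·7/EI, so M_C = 3503/7 = 500.4 kN·m (hogging).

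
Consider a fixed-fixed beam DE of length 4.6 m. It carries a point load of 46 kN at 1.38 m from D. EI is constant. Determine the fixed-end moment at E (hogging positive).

Take the two fixed-end moments M_D, M_E as redundants; the released structure is the simple span DE.
On the primary (simply-supported) span, the end slopes from the loading are:
  at D: point load 46 at a = 1.38: Pab(L + b)/(6LEI) = 57.91/EI
  at E: point load 46 at a = 1.38: Pab(L + a)/(6LEI) = 44.29/EI
  θ_D0 = 57.91/EI,  θ_E0 = 44.29/EI
Flexibility coefficients: a unit moment at one end gives L/(3EI) there and L/(6EI) at the far end, so f₁₁ = f₂₂ = 1.533/EI and f₁₂ = f₂₁ = 0.7667/EI.
Compatibility — zero rotation at each built-in end:
  1.533 M_D + 0.7667 M_E = 57.91
  0.7667 M_D + 1.533 M_E = 44.29
Solving the pair gives M_D = 31.11 kN·m and M_E = 13.33 kN·m (hogging).

M_E = 13.33 kN·m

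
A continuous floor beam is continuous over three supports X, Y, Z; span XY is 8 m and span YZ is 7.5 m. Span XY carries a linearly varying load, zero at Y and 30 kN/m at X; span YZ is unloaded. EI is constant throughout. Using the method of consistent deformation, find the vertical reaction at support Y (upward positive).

R_Y = 54.93 kN

Insert a hinge at Y; M_Y is the redundant, and each span becomes simply supported.
Discontinuity in slope at Y on the released structure — sum the simple-span end rotations:
  span XY: triangular load, peak 30: 7w₀L³/(360EI) = 298.7/EI
  relative rotation θ_0 = (298.7 + 0)/EI = 298.7/EI
A unit hogging moment at Y produces rotation L₁/(3EI) + L₂/(3EI) = 5.167/EI.
Slope continuity at Y: θ_0 = M_Y·5.167/EI, so M_Y = 298.7/5.167 = 57.81 kN·m (hogging).
Span XY, ΣM about X with M_Y applied at Y: R_Y^{XY}·8 = 320 + 57.81, so R_Y^{XY} = 47.23 kN and R_X = 120 − 47.23 = 72.77 kN.
Span YZ, ΣM about Z: R_Y^{YZ}·7.5 = 0 + 57.81, so R_Y^{YZ} = 7.708 kN and R_Z = 0 − 7.708 = -7.708 kN.
R_Y = 47.23 + 7.708 = 54.93 kN.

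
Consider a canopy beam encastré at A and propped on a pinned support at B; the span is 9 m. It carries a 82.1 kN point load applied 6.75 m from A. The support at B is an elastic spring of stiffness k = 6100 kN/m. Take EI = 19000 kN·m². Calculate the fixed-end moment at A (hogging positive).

M_A = 92.51 kN·m

Remove the prop at B; the released (primary) structure is a cantilever built in at A.
Deflection at B on the released cantilever, summing each load's contribution:
  point load 82.1 at a = 6.75: Pa²(3L − a)/(6EI) = 12625/EI
Flexibility coefficient — unit upward force at B: δ_{BB} = L³/(3EI) = 243/EI.
With EI = 19000 kN·m²: δ_0 = 0.66446 m and δ_{BB} = 0.012789 m/kN.
Compatibility — the spring shortens by R_B/k under the reaction it provides: δ_0 − R_B·δ_{BB} = R_B/k. With 1/k = 0.000164 m/kN, R_B = δ_0 / (δ_{BB} + 1/k) = 0.66446 / (0.012789 + 0.000164) = 51.3 kN.
Moment equilibrium about A: M_A = Σ(load moments about A) − R_B·L = 554.2 − 51.3×9 = 92.51 kN·m.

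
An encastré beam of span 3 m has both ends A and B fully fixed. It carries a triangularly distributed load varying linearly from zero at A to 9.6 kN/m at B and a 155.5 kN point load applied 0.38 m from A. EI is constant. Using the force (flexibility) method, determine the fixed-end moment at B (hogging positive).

M_B = 10.86 kN·m

Take the two fixed-end moments M_A, M_B as redundants; the released structure is the simple span AB.
Simple-span end rotations at A and B under the given loads:
  at A: triangular load, peak 9.6: 7w₀L³/(360EI) = 5.04/EI
  at B: triangular load, peak 9.6: w₀L³/(45EI) = 5.76/EI
  at A: point load 155.5 at a = 0.38: Pab(L + b)/(6LEI) = 48.34/EI
  at B: point load 155.5 at a = 0.38: Pab(L + a)/(6LEI) = 29.07/EI
  θ_A0 = 53.38/EI,  θ_B0 = 34.83/EI
Flexibility coefficients: a unit moment at one end gives L/(3EI) there and L/(6EI) at the far end, so f₁₁ = f₂₂ = 1/EI and f₁₂ = f₂₁ = 0.5/EI.
Compatibility — zero rotation at each built-in end:
  1 M_A + 0.5 M_B = 53.38
  0.5 M_A + 1 M_B = 34.83
Solving the pair gives M_A = 47.95 kN·m and M_B = 10.86 kN·m (hogging).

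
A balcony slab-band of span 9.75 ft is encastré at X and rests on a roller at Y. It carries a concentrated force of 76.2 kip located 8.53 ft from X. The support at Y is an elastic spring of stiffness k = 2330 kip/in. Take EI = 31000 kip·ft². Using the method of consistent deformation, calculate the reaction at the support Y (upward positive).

R_Y = 61.75 kip

Remove the prop at Y; the released (primary) structure is a cantilever built in at X.
Downward deflection at the released point Y due to the loads:
  point load 76.2 at a = 8.53: Pa²(3L − a)/(6EI) = 19147/EI
Flexibility coefficient — unit upward force at Y: δ_{YY} = L³/(3EI) = 309/EI.
With EI = 31000 kip·ft²: δ_0 = 0.61763 ft and δ_{YY} = 0.009966 ft/kip.
Compatibility — the spring shortens by R_Y/k under the reaction it provides: δ_0 − R_Y·δ_{YY} = R_Y/k. With 1/k = 1/(2330×12) ft/kip = 0.000036 ft/kip, R_Y = δ_0 / (δ_{YY} + 1/k) = 0.61763 / (0.009966 + 0.000036) = 61.75 kip.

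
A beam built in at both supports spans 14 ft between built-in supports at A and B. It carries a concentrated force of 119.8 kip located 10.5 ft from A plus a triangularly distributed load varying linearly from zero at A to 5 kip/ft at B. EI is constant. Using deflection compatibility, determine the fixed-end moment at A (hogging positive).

Release both end moments; the primary structure is a simply-supported span AB with redundants M_A and M_B.
End rotations of the released simple span under the applied load (×1/EI):
  at A: point load 119.8 at a = 10.5: Pab(L + b)/(6LEI) = 917.2/EI
  at B: point load 119.8 at a = 10.5: Pab(L + a)/(6LEI) = 1284/EI
  at A: triangular load, peak 5: 7w₀L³/(360EI) = 266.8/EI
  at B: triangular load, peak 5: w₀L³/(45EI) = 304.9/EI
  θ_A0 = 1184/EI,  θ_B0 = 1589/EI
Flexibility coefficients: a unit moment at one end gives L/(3EI) there and L/(6EI) at the far end, so f₁₁ = f₂₂ = 4.667/EI and f₁₂ = f₂₁ = 2.333/EI.
Compatibility — zero rotation at each built-in end:
  4.667 M_A + 2.333 M_B = 1184
  2.333 M_A + 4.667 M_B = 1589
Solving the pair gives M_A = 111.3 kip·ft and M_B = 284.9 kip·ft (hogging).

M_A = 111.3 kip·ft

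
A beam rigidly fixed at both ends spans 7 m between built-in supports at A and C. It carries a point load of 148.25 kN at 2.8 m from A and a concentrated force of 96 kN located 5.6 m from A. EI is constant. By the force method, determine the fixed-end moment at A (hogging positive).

Take the two fixed-end moments M_A, M_C as redundants; the released structure is the simple span AC.
On the primary (simply-supported) span, the end slopes from the loading are:
  at A: point load 148.25 at a = 2.8: Pab(L + b)/(6LEI) = 464.9/EI
  at C: point load 148.25 at a = 2.8: Pab(L + a)/(6LEI) = 406.8/EI
  at A: point load 96 at a = 5.6: Pab(L + b)/(6LEI) = 150.5/EI
  at C: point load 96 at a = 5.6: Pab(L + a)/(6LEI) = 225.8/EI
  θ_A0 = 615.4/EI,  θ_C0 = 632.6/EI
Flexibility coefficients: a unit moment at one end gives L/(3EI) there and L/(6EI) at the far end, so f₁₁ = f₂₂ = 2.333/EI and f₁₂ = f₂₁ = 1.167/EI.
Compatibility — zero rotation at each built-in end:
  2.333 M_A + 1.167 M_C = 615.4
  1.167 M_A + 2.333 M_C = 632.6
Solving the pair gives M_A = 170.9 kN·m and M_C = 185.6 kN·m (hogging).

M_A = 170.9 kN·m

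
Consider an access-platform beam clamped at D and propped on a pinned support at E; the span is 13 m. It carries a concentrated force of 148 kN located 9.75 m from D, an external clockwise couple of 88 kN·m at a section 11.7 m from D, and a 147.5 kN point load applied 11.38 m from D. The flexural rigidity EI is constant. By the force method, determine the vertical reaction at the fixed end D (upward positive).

Take the reaction at E as the redundant and release it; the primary structure is a cantilever fixed at D.
Primary-structure tip deflection at E by superposition:
  point load 148 at a = 9.75: Pa²(3L − a)/(6EI) = 68588/EI
  clockwise couple 88 at a = 11.7: M₀a(2L − a)/(2EI) = 7362/EI
  point load 147.5 at a = 11.38: Pa²(3L − a)/(6EI) = 87932/EI
  δ_0 = 163882/EI
Tip deflection under a unit load at E: L³/(3EI) = 732.3/EI.
Compatibility at E: δ_0 − R_E·δ_{EE} = 0, so R_E = 163882/732.3 = 223.8 kN.
Vertical equilibrium: R_D = ΣP − R_E = 295.5 − 223.8 = 71.72 kN.

R_D = 71.72 kN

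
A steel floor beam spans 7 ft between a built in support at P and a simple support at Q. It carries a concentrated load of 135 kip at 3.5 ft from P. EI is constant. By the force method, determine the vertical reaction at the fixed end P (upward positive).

R_P = 92.81 kip

Choose R_Q as the redundant. The primary structure is the cantilever fixed at P.
Deflection at Q on the released cantilever, summing each load's contribution:
  point load 135 at a = 3.5: Pa²(3L − a)/(6EI) = 4823/EI
Flexibility coefficient — unit upward force at Q: δ_{QQ} = L³/(3EI) = 114.3/EI.
The prop prevents deflection at Q: R_Q = δ_0/δ_{QQ} = 4823/114.3 = 42.19 kip.
Vertical equilibrium: R_P = ΣP − R_Q = 135 − 42.19 = 92.81 kip.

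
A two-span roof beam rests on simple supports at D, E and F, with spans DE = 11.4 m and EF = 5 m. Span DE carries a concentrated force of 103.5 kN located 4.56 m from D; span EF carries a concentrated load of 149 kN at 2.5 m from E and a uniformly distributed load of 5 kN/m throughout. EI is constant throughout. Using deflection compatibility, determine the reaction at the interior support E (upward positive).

R_E = 181.7 kN

Take M_E as the redundant. Released structure: two simple spans DE and EF with a hinge at E.
Discontinuity in slope at E on the released structure — sum the simple-span end rotations:
  span DE: point load 103.5 at a = 4.56: Pab(L + a)/(6LEI) = 753.2/EI
  span EF: point load 149 at a = 2.5: Pab(L + b)/(6LEI) = 232.8/EI
  span EF: UDL 5: wL³/(24EI) = 26.04/EI
  relative rotation θ_0 = (753.2 + 258.9)/EI = 1012/EI
A unit hogging moment at E produces rotation L₁/(3EI) + L₂/(3EI) = 5.467/EI.
Compatibility: M_E·(L₁+L₂)/(3EI) = θ_0, giving M_E = 185.1 kN·m (hogging).
Span DE, ΣM about D with M_E applied at E: R_E^{DE}·11.4 = 472 + 185.1, so R_E^{DE} = 57.64 kN and R_D = 103.5 − 57.64 = 45.86 kN.
Span EF, ΣM about F: R_E^{EF}·5 = 435 + 185.1, so R_E^{EF} = 124 kN and R_F = 174 − 124 = 49.97 kN.
R_E = 57.64 + 124 = 181.7 kN.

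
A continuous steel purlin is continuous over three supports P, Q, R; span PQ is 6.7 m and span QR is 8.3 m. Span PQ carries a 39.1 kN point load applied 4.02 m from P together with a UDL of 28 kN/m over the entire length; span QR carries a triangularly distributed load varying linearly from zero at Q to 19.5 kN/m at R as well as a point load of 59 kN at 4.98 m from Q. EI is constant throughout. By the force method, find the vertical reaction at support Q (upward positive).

Release continuity at Q by inserting a hinge; the redundant is the internal moment M_Q. The primary structure is two simply-supported spans PQ and QR.
End slopes at the hinge Q, treating each span as simply supported:
  span PQ: point load 39.1 at a = 4.02: Pab(L + a)/(6LEI) = 112.3/EI
  span PQ: UDL 28: wL³/(24EI) = 350.9/EI
  span QR: triangular load, peak 19.5: 7w₀L³/(360EI) = 216.8/EI
  span QR: point load 59 at a = 4.98: Pab(L + b)/(6LEI) = 227.6/EI
  relative rotation θ_0 = (463.2 + 444.4)/EI = 907.6/EI
A unit hogging moment at Q produces rotation L₁/(3EI) + L₂/(3EI) = 5/EI.
Compatibility: M_Q·(L₁+L₂)/(3EI) = θ_0, giving M_Q = 181.5 kN·m (hogging).
Span PQ, ΣM about P with M_Q applied at Q: R_Q^{PQ}·6.7 = 785.6 + 181.5, so R_Q^{PQ} = 144.4 kN and R_P = 226.7 − 144.4 = 82.35 kN.
Span QR, ΣM about R: R_Q^{QR}·8.3 = 419.8 + 181.5, so R_Q^{QR} = 72.45 kN and R_R = 139.9 − 72.45 = 67.48 kN.
R_Q = 144.4 + 72.45 = 216.8 kN.

R_Q = 216.8 kN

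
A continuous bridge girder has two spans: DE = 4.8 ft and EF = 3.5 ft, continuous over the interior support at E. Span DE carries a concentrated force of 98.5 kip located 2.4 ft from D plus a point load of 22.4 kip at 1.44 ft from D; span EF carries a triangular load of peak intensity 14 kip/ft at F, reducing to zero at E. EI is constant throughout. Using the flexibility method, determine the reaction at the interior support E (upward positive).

Insert a hinge at E; M_E is the redundant, and each span becomes simply supported.
End slopes at the hinge E, treating each span as simply supported:
  span DE: point load 98.5 at a = 2.4: Pab(L + a)/(6LEI) = 141.8/EI
  span DE: point load 22.4 at a = 1.44: Pab(L + a)/(6LEI) = 23.48/EI
  span EF: triangular load, peak 14: 7w₀L³/(360EI) = 11.67/EI
  relative rotation θ_0 = (165.3 + 11.67)/EI = 177/EI
A unit hogging moment at E produces rotation L₁/(3EI) + L₂/(3EI) = 2.767/EI.
Compatibility: M_E·(L₁+L₂)/(3EI) = θ_0, giving M_E = 63.97 kip·ft (hogging).
Span DE, ΣM about D with M_E applied at E: R_E^{DE}·4.8 = 268.7 + 63.97, so R_E^{DE} = 69.3 kip and R_D = 120.9 − 69.3 = 51.6 kip.
Span EF, ΣM about F: R_E^{EF}·3.5 = 28.58 + 63.97, so R_E^{EF} = 26.44 kip and R_F = 24.5 − 26.44 = -1.945 kip.
R_E = 69.3 + 26.44 = 95.74 kip.

R_E = 95.74 kip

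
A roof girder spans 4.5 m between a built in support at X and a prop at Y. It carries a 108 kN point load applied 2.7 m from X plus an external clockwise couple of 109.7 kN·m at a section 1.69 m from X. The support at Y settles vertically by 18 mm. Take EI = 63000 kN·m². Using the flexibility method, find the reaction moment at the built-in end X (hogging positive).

M_X = 259 kN·m

Release the roller at Y. Primary structure: cantilever fixed at X.
Downward deflection at the released point Y due to the loads:
  point load 108 at a = 2.7: Pa²(3L − a)/(6EI) = 1417/EI
  clockwise couple 109.7 at a = 1.69: M₀a(2L − a)/(2EI) = 677.6/EI
  δ_0 = 2095/EI
Tip deflection under a unit load at Y: L³/(3EI) = 30.38/EI.
With EI = 63000 kN·m²: δ_0 = 0.033251 m and δ_{YY} = 0.000482 m/kN.
Compatibility — the beam at Y must follow the support down by 0.018 m: δ_0 − R_Y·δ_{YY} = 0.018, so R_Y = (0.033251 − 0.018)/0.000482 = 31.63 kN.
Moment equilibrium about X: M_X = Σ(load moments about X) − R_Y·L = 401.3 − 31.63×4.5 = 259 kN·m.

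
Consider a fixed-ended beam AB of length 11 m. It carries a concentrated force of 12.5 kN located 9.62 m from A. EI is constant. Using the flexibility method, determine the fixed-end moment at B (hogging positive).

Release both end moments; the primary structure is a simply-supported span AB with redundants M_A and M_B.
Simple-span end rotations at A and B under the given loads:
  at A: point load 12.5 at a = 9.62: Pab(L + b)/(6LEI) = 31.13/EI
  at B: point load 12.5 at a = 9.62: Pab(L + a)/(6LEI) = 51.85/EI
  θ_A0 = 31.13/EI,  θ_B0 = 51.85/EI
Flexibility coefficients: a unit moment at one end gives L/(3EI) there and L/(6EI) at the far end, so f₁₁ = f₂₂ = 3.667/EI and f₁₂ = f₂₁ = 1.833/EI.
Compatibility — zero rotation at each built-in end:
  3.667 M_A + 1.833 M_B = 31.13
  1.833 M_A + 3.667 M_B = 51.85
Solving the pair gives M_A = 1.893 kN·m and M_B = 13.19 kN·m (hogging).

M_B = 13.19 kN·m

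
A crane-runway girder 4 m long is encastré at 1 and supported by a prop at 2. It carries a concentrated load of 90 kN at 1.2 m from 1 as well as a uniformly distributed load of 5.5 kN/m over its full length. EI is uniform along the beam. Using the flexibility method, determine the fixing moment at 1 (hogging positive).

M_1 = 75.26 kN·m

Choose R_2 as the redundant. The primary structure is the cantilever fixed at 1.
Free-end deflection of the primary structure under the applied loading (downward +):
  point load 90 at a = 1.2: Pa²(3L − a)/(6EI) = 233.3/EI
  UDL 5.5: wL⁴/(8EI) = 176/EI
  δ_0 = 409.3/EI
Tip deflection under a unit load at 2: L³/(3EI) = 21.33/EI.
Compatibility at 2: δ_0 − R_2·δ_{22} = 0, so R_2 = 409.3/21.33 = 19.18 kN.
Moment equilibrium about 1: M_1 = Σ(load moments about 1) − R_2·L = 152 − 19.18×4 = 75.26 kN·m.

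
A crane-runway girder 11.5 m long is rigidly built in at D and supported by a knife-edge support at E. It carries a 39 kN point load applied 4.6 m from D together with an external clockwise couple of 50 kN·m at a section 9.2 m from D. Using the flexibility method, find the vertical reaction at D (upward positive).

Choose R_E as the redundant. The primary structure is the cantilever fixed at D.
Primary-structure tip deflection at E by superposition:
  point load 39 at a = 4.6: Pa²(3L − a)/(6EI) = 4112/EI
  clockwise couple 50 at a = 9.2: M₀a(2L − a)/(2EI) = 3174/EI
  δ_0 = 7286/EI
Flexibility coefficient — unit upward force at E: δ_{EE} = L³/(3EI) = 507/EI.
The prop prevents deflection at E: R_E = δ_0/δ_{EE} = 7286/507 = 14.37 kN.
Vertical equilibrium: R_D = ΣP − R_E = 39 − 14.37 = 24.63 kN.

R_D = 24.63 kN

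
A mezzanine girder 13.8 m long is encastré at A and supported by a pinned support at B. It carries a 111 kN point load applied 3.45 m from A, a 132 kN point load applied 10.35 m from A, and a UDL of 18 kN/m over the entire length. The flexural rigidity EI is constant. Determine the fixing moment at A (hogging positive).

Choose R_B as the redundant. The primary structure is the cantilever fixed at A.
Free-end deflection of the primary structure under the applied loading (downward +):
  point load 111 at a = 3.45: Pa²(3L − a)/(6EI) = 8356/EI
  point load 132 at a = 10.35: Pa²(3L − a)/(6EI) = 73175/EI
  UDL 18: wL⁴/(8EI) = 81602/EI
  δ_0 = 163133/EI
Tip deflection under a unit load at B: L³/(3EI) = 876/EI.
Compatibility at B: δ_0 − R_B·δ_{BB} = 0, so R_B = 163133/876 = 186.2 kN.
Moment equilibrium about A: M_A = Σ(load moments about A) − R_B·L = 3463 − 186.2×13.8 = 893.3 kN·m.

M_A = 893.3 kN·m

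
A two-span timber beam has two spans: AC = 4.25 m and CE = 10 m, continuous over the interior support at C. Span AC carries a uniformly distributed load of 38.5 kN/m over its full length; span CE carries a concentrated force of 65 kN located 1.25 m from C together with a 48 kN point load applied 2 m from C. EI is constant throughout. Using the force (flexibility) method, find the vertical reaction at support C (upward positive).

Take M_C as the redundant. Released structure: two simple spans AC and CE with a hinge at C.
End slopes at the hinge C, treating each span as simply supported:
  span AC: UDL 38.5: wL³/(24EI) = 123.1/EI
  span CE: point load 65 at a = 1.25: Pab(L + b)/(6LEI) = 222.2/EI
  span CE: point load 48 at a = 2: Pab(L + b)/(6LEI) = 230.4/EI
  relative rotation θ_0 = (123.1 + 452.6)/EI = 575.7/EI
A unit hogging moment at C produces rotation L₁/(3EI) + L₂/(3EI) = 4.75/EI.
Slope continuity at C: θ_0 = M_C·4.75/EI, so M_C = 575.7/4.75 = 121.2 kN·m (hogging).
Span AC, ΣM about A with M_C applied at C: R_C^{AC}·4.25 = 347.7 + 121.2, so R_C^{AC} = 110.3 kN and R_A = 163.6 − 110.3 = 53.29 kN.
Span CE, ΣM about E: R_C^{CE}·10 = 952.8 + 121.2, so R_C^{CE} = 107.4 kN and R_E = 113 − 107.4 = 5.605 kN.
R_C = 110.3 + 107.4 = 217.7 kN.

R_C = 217.7 kN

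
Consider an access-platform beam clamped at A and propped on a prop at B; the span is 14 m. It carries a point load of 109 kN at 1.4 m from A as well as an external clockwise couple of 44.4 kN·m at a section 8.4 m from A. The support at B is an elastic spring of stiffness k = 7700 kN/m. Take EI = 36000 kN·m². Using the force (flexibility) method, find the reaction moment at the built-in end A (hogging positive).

Choose R_B as the redundant. The primary structure is the cantilever fixed at A.
Primary-structure tip deflection at B by superposition:
  point load 109 at a = 1.4: Pa²(3L − a)/(6EI) = 1446/EI
  clockwise couple 44.4 at a = 8.4: M₀a(2L − a)/(2EI) = 3655/EI
  δ_0 = 5101/EI
Flexibility coefficient — unit upward force at B: δ_{BB} = L³/(3EI) = 914.7/EI.
With EI = 36000 kN·m²: δ_0 = 0.14168 m and δ_{BB} = 0.025407 m/kN.
Compatibility — the spring shortens by R_B/k under the reaction it provides: δ_0 − R_B·δ_{BB} = R_B/k. With 1/k = 0.00013 m/kN, R_B = δ_0 / (δ_{BB} + 1/k) = 0.14168 / (0.025407 + 0.00013) = 5.548 kN.
Moment equilibrium about A: M_A = Σ(load moments about A) − R_B·L = 197 − 5.548×14 = 119.3 kN·m.

M_A = 119.3 kN·m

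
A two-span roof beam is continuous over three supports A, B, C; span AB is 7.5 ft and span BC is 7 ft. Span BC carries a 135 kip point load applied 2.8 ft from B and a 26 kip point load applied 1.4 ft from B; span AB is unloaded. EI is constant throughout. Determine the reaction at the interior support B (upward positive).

R_B = 129.5 kip

Insert a hinge at B; M_B is the redundant, and each span becomes simply supported.
Rotations at B on the released spans (each span's end-slope, ×1/EI):
  span BC: point load 135 at a = 2.8: Pab(L + b)/(6LEI) = 423.4/EI
  span BC: point load 26 at a = 1.4: Pab(L + b)/(6LEI) = 61.15/EI
  relative rotation θ_0 = (0 + 484.5)/EI = 484.5/EI
A unit hogging moment at B produces rotation L₁/(3EI) + L₂/(3EI) = 4.833/EI.
Slope continuity at B: θ_0 = M_B·4.833/EI, so M_B = 484.5/4.833 = 100.2 kip·ft (hogging).
Span AB, ΣM about A with M_B applied at B: R_B^{AB}·7.5 = 0 + 100.2, so R_B^{AB} = 13.37 kip and R_A = 0 − 13.37 = -13.37 kip.
Span BC, ΣM about C: R_B^{BC}·7 = 712.6 + 100.2, so R_B^{BC} = 116.1 kip and R_C = 161 − 116.1 = 44.88 kip.
R_B = 13.37 + 116.1 = 129.5 kip.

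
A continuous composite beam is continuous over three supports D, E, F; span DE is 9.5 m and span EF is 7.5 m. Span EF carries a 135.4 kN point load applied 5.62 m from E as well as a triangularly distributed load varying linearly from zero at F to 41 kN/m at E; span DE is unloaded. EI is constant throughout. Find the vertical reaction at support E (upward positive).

Insert a hinge at E; M_E is the redundant, and each span becomes simply supported.
End slopes at the hinge E, treating each span as simply supported:
  span EF: point load 135.4 at a = 5.62: Pab(L + b)/(6LEI) = 298.2/EI
  span EF: triangular load, peak 41: w₀L³/(45EI) = 384.4/EI
  relative rotation θ_0 = (0 + 682.6)/EI = 682.6/EI
A unit hogging moment at E produces rotation L₁/(3EI) + L₂/(3EI) = 5.667/EI.
Compatibility: M_E·(L₁+L₂)/(3EI) = θ_0, giving M_E = 120.5 kN·m (hogging).
Span DE, ΣM about D with M_E applied at E: R_E^{DE}·9.5 = 0 + 120.5, so R_E^{DE} = 12.68 kN and R_D = 0 − 12.68 = -12.68 kN.
Span EF, ΣM about F: R_E^{EF}·7.5 = 1023 + 120.5, so R_E^{EF} = 152.5 kN and R_F = 289.1 − 152.5 = 136.6 kN.
R_E = 12.68 + 152.5 = 165.2 kN.

R_E = 165.2 kN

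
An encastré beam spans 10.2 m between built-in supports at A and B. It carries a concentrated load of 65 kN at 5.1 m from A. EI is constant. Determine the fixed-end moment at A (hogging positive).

M_A = 82.88 kN·m

Take the two fixed-end moments M_A, M_B as redundants; the released structure is the simple span AB.
Simple-span end rotations at A and B under the given loads:
  at A: point load 65 at a = 5.1: Pab(L + b)/(6LEI) = 422.7/EI
  at B: point load 65 at a = 5.1: Pab(L + a)/(6LEI) = 422.7/EI
  θ_A0 = 422.7/EI,  θ_B0 = 422.7/EI
Flexibility coefficients: a unit moment at one end gives L/(3EI) there and L/(6EI) at the far end, so f₁₁ = f₂₂ = 3.4/EI and f₁₂ = f₂₁ = 1.7/EI.
Compatibility — zero rotation at each built-in end:
  3.4 M_A + 1.7 M_B = 422.7
  1.7 M_A + 3.4 M_B = 422.7
Solving the pair gives M_A = 82.88 kN·m and M_B = 82.88 kN·m (hogging).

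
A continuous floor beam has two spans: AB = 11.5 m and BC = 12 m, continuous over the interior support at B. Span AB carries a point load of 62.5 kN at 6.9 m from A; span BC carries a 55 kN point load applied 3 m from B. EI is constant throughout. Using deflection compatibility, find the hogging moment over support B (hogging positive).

M_B = 122.8 kN·m

Insert a hinge at B; M_B is the redundant, and each span becomes simply supported.
Rotations at B on the released spans (each span's end-slope, ×1/EI):
  span AB: point load 62.5 at a = 6.9: Pab(L + a)/(6LEI) = 529/EI
  span BC: point load 55 at a = 3: Pab(L + b)/(6LEI) = 433.1/EI
  relative rotation θ_0 = (529 + 433.1)/EI = 962.1/EI
A unit hogging moment at B produces rotation L₁/(3EI) + L₂/(3EI) = 7.833/EI.
Compatibility: M_B·(L₁+L₂)/(3EI) = θ_0, giving M_B = 122.8 kN·m (hogging).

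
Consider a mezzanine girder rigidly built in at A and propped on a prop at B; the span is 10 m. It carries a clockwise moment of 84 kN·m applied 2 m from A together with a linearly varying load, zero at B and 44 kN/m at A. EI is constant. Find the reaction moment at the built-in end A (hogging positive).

M_A = 332 kN·m

Take the reaction at B as the redundant and release it; the primary structure is a cantilever fixed at A.
Free-end deflection of the primary structure under the applied loading (downward +):
  clockwise couple 84 at a = 2: M₀a(2L − a)/(2EI) = 1512/EI
  triangular load, peak 44 at the fixed end: w₀L⁴/(30EI) = 14667/EI
  δ_0 = 16179/EI
Tip deflection under a unit load at B: L³/(3EI) = 333.3/EI.
The prop prevents deflection at B: R_B = δ_0/δ_{BB} = 16179/333.3 = 48.54 kN.
Moment equilibrium about A: M_A = Σ(load moments about A) − R_B·L = 817.3 − 48.54×10 = 332 kN·m.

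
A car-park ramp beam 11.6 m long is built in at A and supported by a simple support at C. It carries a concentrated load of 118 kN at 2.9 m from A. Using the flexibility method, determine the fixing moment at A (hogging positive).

M_A = 224.6 kN·m

Remove the prop at C; the released (primary) structure is a cantilever built in at A.
Deflection at C on the released cantilever, summing each load's contribution:
  point load 118 at a = 2.9: Pa²(3L − a)/(6EI) = 5276/EI
Tip deflection under a unit load at C: L³/(3EI) = 520.3/EI.
Compatibility at C: δ_0 − R_C·δ_{CC} = 0, so R_C = 5276/520.3 = 10.14 kN.
Moment equilibrium about A: M_A = Σ(load moments about A) − R_C·L = 342.2 − 10.14×11.6 = 224.6 kN·m.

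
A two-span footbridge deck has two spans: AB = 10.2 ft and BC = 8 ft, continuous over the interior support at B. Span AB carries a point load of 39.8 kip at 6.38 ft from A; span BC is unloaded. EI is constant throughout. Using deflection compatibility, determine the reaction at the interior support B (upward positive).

R_B = 34.56 kip

Take M_B as the redundant. Released structure: two simple spans AB and BC with a hinge at B.
Rotations at B on the released spans (each span's end-slope, ×1/EI):
  span AB: point load 39.8 at a = 6.38: Pab(L + a)/(6LEI) = 262.8/EI
  relative rotation θ_0 = (262.8 + 0)/EI = 262.8/EI
A unit hogging moment at B produces rotation L₁/(3EI) + L₂/(3EI) = 6.067/EI.
Slope continuity at B: θ_0 = M_B·6.067/EI, so M_B = 262.8/6.067 = 43.32 kip·ft (hogging).
Span AB, ΣM about A with M_B applied at B: R_B^{AB}·10.2 = 253.9 + 43.32, so R_B^{AB} = 29.14 kip and R_A = 39.8 − 29.14 = 10.66 kip.
Span BC, ΣM about C: R_B^{BC}·8 = 0 + 43.32, so R_B^{BC} = 5.415 kip and R_C = 0 − 5.415 = -5.415 kip.
R_B = 29.14 + 5.415 = 34.56 kip.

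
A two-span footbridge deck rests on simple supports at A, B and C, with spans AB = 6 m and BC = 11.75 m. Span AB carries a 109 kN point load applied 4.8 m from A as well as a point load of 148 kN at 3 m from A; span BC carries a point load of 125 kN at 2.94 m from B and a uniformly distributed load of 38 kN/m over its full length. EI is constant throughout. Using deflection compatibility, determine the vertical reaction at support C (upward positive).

Insert a hinge at B; M_B is the redundant, and each span becomes simply supported.
Discontinuity in slope at B on the released structure — sum the simple-span end rotations:
  span AB: point load 109 at a = 4.8: Pab(L + a)/(6LEI) = 188.4/EI
  span AB: point load 148 at a = 3: Pab(L + a)/(6LEI) = 333/EI
  span BC: point load 125 at a = 2.94: Pab(L + b)/(6LEI) = 944.2/EI
  span BC: UDL 38: wL³/(24EI) = 2569/EI
  relative rotation θ_0 = (521.4 + 3513)/EI = 4034/EI
A unit hogging moment at B produces rotation L₁/(3EI) + L₂/(3EI) = 5.917/EI.
Slope continuity at B: θ_0 = M_B·5.917/EI, so M_B = 4034/5.917 = 681.8 kN·m (hogging).
Span BC, ΣM about C: R_B^{BC}·11.75 = 3724 + 681.8, so R_B^{BC} = 375 kN and R_C = 571.5 − 375 = 196.5 kN.

R_C = 196.5 kN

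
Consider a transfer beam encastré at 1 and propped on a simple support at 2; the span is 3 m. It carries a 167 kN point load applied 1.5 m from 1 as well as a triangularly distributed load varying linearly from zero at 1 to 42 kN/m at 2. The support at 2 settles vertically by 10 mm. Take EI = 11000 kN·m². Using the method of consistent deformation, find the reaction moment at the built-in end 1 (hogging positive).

M_1 = 152.7 kN·m

Remove the prop at 2; the released (primary) structure is a cantilever built in at 1.
Primary-structure tip deflection at 2 by superposition:
  point load 167 at a = 1.5: Pa²(3L − a)/(6EI) = 469.7/EI
  triangular load, peak 42 at the free end: 11w₀L⁴/(120EI) = 311.9/EI
  δ_0 = 781.5/EI
Tip deflection under a unit load at 2: L³/(3EI) = 9/EI.
With EI = 11000 kN·m²: δ_0 = 0.071049 m and δ_{22} = 0.000818 m/kN.
Compatibility — the beam at 2 must follow the support down by 0.01 m: δ_0 − R_2·δ_{22} = 0.01, so R_2 = (0.071049 − 0.01)/0.000818 = 74.62 kN.
Moment equilibrium about 1: M_1 = Σ(load moments about 1) − R_2·L = 376.5 − 74.62×3 = 152.7 kN·m.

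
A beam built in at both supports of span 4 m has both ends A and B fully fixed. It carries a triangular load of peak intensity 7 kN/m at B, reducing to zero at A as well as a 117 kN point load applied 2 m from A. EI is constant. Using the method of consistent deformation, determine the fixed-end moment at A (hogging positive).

Take the two fixed-end moments M_A, M_B as redundants; the released structure is the simple span AB.
On the primary (simply-supported) span, the end slopes from the loading are:
  at A: triangular load, peak 7: 7w₀L³/(360EI) = 8.711/EI
  at B: triangular load, peak 7: w₀L³/(45EI) = 9.956/EI
  at A: point load 117 at a = 2: Pab(L + b)/(6LEI) = 117/EI
  at B: point load 117 at a = 2: Pab(L + a)/(6LEI) = 117/EI
  θ_A0 = 125.7/EI,  θ_B0 = 127/EI
Flexibility coefficients: a unit moment at one end gives L/(3EI) there and L/(6EI) at the far end, so f₁₁ = f₂₂ = 1.333/EI and f₁₂ = f₂₁ = 0.6667/EI.
Compatibility — zero rotation at each built-in end:
  1.333 M_A + 0.6667 M_B = 125.7
  0.6667 M_A + 1.333 M_B = 127
Solving the pair gives M_A = 62.23 kN·m and M_B = 64.1 kN·m (hogging).

M_A = 62.23 kN·m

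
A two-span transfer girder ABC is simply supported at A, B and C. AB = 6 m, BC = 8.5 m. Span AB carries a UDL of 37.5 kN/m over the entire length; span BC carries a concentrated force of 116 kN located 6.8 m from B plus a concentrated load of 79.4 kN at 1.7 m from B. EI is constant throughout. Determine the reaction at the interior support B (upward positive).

R_B = 251 kN

Release continuity at B by inserting a hinge; the redundant is the internal moment M_B. The primary structure is two simply-supported spans AB and BC.
Rotations at B on the released spans (each span's end-slope, ×1/EI):
  span AB: UDL 37.5: wL³/(24EI) = 337.5/EI
  span BC: point load 116 at a = 6.8: Pab(L + b)/(6LEI) = 268.2/EI
  span BC: point load 79.4 at a = 1.7: Pab(L + b)/(6LEI) = 275.4/EI
  relative rotation θ_0 = (337.5 + 543.6)/EI = 881.1/EI
A unit hogging moment at B produces rotation L₁/(3EI) + L₂/(3EI) = 4.833/EI.
Compatibility: M_B·(L₁+L₂)/(3EI) = θ_0, giving M_B = 182.3 kN·m (hogging).
Span AB, ΣM about A with M_B applied at B: R_B^{AB}·6 = 675 + 182.3, so R_B^{AB} = 142.9 kN and R_A = 225 − 142.9 = 82.12 kN.
Span BC, ΣM about C: R_B^{BC}·8.5 = 737.1 + 182.3, so R_B^{BC} = 108.2 kN and R_C = 195.4 − 108.2 = 87.23 kN.
R_B = 142.9 + 108.2 = 251 kN.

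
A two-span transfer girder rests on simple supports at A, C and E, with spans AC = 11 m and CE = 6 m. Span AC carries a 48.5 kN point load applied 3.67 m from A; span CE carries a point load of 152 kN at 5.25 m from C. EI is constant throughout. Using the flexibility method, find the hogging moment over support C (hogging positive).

Insert a hinge at C; M_C is the redundant, and each span becomes simply supported.
End slopes at the hinge C, treating each span as simply supported:
  span AC: point load 48.5 at a = 3.67: Pab(L + a)/(6LEI) = 290/EI
  span CE: point load 152 at a = 5.25: Pab(L + b)/(6LEI) = 112.2/EI
  relative rotation θ_0 = (290 + 112.2)/EI = 402.2/EI
A unit hogging moment at C produces rotation L₁/(3EI) + L₂/(3EI) = 5.667/EI.
Slope continuity at C: θ_0 = M_C·5.667/EI, so M_C = 402.2/5.667 = 70.98 kN·m (hogging).

M_C = 70.98 kN·m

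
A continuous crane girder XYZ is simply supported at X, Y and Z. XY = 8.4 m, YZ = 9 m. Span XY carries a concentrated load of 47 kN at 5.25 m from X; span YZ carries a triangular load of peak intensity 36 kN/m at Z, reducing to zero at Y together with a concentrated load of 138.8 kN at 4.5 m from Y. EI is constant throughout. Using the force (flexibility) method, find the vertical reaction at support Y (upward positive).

Take M_Y as the redundant. Released structure: two simple spans XY and YZ with a hinge at Y.
Discontinuity in slope at Y on the released structure — sum the simple-span end rotations:
  span XY: point load 47 at a = 5.25: Pab(L + a)/(6LEI) = 210.5/EI
  span YZ: triangular load, peak 36: 7w₀L³/(360EI) = 510.3/EI
  span YZ: point load 138.8 at a = 4.5: Pab(L + b)/(6LEI) = 702.7/EI
  relative rotation θ_0 = (210.5 + 1213)/EI = 1423/EI
A unit hogging moment at Y produces rotation L₁/(3EI) + L₂/(3EI) = 5.8/EI.
Compatibility: M_Y·(L₁+L₂)/(3EI) = θ_0, giving M_Y = 245.4 kN·m (hogging).
Span XY, ΣM about X with M_Y applied at Y: R_Y^{XY}·8.4 = 246.8 + 245.4, so R_Y^{XY} = 58.59 kN and R_X = 47 − 58.59 = -11.59 kN.
Span YZ, ΣM about Z: R_Y^{YZ}·9 = 1111 + 245.4, so R_Y^{YZ} = 150.7 kN and R_Z = 300.8 − 150.7 = 150.1 kN.
R_Y = 58.59 + 150.7 = 209.3 kN.

R_Y = 209.3 kN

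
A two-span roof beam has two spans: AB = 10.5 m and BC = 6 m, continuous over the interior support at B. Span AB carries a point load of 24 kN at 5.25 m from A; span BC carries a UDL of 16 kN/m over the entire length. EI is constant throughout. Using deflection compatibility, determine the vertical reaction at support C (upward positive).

Take M_B as the redundant. Released structure: two simple spans AB and BC with a hinge at B.
Discontinuity in slope at B on the released structure — sum the simple-span end rotations:
  span AB: point load 24 at a = 5.25: Pab(L + a)/(6LEI) = 165.4/EI
  span BC: UDL 16: wL³/(24EI) = 144/EI
  relative rotation θ_0 = (165.4 + 144)/EI = 309.4/EI
A unit hogging moment at B produces rotation L₁/(3EI) + L₂/(3EI) = 5.5/EI.
Compatibility: M_B·(L₁+L₂)/(3EI) = θ_0, giving M_B = 56.25 kN·m (hogging).
Span BC, ΣM about C: R_B^{BC}·6 = 288 + 56.25, so R_B^{BC} = 57.38 kN and R_C = 96 − 57.38 = 38.62 kN.

R_C = 38.62 kN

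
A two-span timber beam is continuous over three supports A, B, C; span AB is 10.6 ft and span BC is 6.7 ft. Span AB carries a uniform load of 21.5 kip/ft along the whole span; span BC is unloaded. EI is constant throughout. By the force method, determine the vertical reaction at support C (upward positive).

Release continuity at B by inserting a hinge; the redundant is the internal moment M_B. The primary structure is two simply-supported spans AB and BC.
End slopes at the hinge B, treating each span as simply supported:
  span AB: UDL 21.5: wL³/(24EI) = 1067/EI
  relative rotation θ_0 = (1067 + 0)/EI = 1067/EI
A unit hogging moment at B produces rotation L₁/(3EI) + L₂/(3EI) = 5.767/EI.
Compatibility: M_B·(L₁+L₂)/(3EI) = θ_0, giving M_B = 185 kip·ft (hogging).
Span BC, ΣM about C: R_B^{BC}·6.7 = 0 + 185, so R_B^{BC} = 27.62 kip and R_C = 0 − 27.62 = -27.62 kip.

R_C = -27.62 kip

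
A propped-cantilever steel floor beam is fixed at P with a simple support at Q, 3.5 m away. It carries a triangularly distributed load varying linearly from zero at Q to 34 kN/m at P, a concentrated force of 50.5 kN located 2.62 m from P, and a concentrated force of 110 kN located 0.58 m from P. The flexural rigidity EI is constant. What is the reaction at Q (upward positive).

Take the reaction at Q as the redundant and release it; the primary structure is a cantilever fixed at P.
Free-end deflection of the primary structure under the applied loading (downward +):
  triangular load, peak 34 at the fixed end: w₀L⁴/(30EI) = 170.1/EI
  point load 50.5 at a = 2.62: Pa²(3L − a)/(6EI) = 455.3/EI
  point load 110 at a = 0.58: Pa²(3L − a)/(6EI) = 61.18/EI
  δ_0 = 686.5/EI
Flexibility coefficient — unit upward force at Q: δ_{QQ} = L³/(3EI) = 14.29/EI.
Compatibility at Q: δ_0 − R_Q·δ_{QQ} = 0, so R_Q = 686.5/14.29 = 48.04 kN.

R_Q = 48.04 kN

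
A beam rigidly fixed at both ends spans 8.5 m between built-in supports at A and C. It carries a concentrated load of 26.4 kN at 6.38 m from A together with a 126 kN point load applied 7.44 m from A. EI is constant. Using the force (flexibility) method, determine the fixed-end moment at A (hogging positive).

Take the two fixed-end moments M_A, M_C as redundants; the released structure is the simple span AC.
On the primary (simply-supported) span, the end slopes from the loading are:
  at A: point load 26.4 at a = 6.38: Pab(L + b)/(6LEI) = 74.36/EI
  at C: point load 26.4 at a = 6.38: Pab(L + a)/(6LEI) = 104.2/EI
  at A: point load 126 at a = 7.44: Pab(L + b)/(6LEI) = 186.3/EI
  at C: point load 126 at a = 7.44: Pab(L + a)/(6LEI) = 310.6/EI
  θ_A0 = 260.6/EI,  θ_C0 = 414.8/EI
Flexibility coefficients: a unit moment at one end gives L/(3EI) there and L/(6EI) at the far end, so f₁₁ = f₂₂ = 2.833/EI and f₁₂ = f₂₁ = 1.417/EI.
Compatibility — zero rotation at each built-in end:
  2.833 M_A + 1.417 M_C = 260.6
  1.417 M_A + 2.833 M_C = 414.8
Solving the pair gives M_A = 25.06 kN·m and M_C = 133.9 kN·m (hogging).

M_A = 25.06 kN·m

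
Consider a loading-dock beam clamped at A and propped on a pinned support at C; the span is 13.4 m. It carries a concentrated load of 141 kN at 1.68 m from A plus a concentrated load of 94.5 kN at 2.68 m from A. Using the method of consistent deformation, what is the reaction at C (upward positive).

Choose R_C as the redundant. The primary structure is the cantilever fixed at A.
Primary-structure tip deflection at C by superposition:
  point load 141 at a = 1.68: Pa²(3L − a)/(6EI) = 2555/EI
  point load 94.5 at a = 2.68: Pa²(3L − a)/(6EI) = 4244/EI
  δ_0 = 6799/EI
Tip deflection under a unit load at C: L³/(3EI) = 802/EI.
Compatibility at C: δ_0 − R_C·δ_{CC} = 0, so R_C = 6799/802 = 8.478 kN.

R_C = 8.478 kN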